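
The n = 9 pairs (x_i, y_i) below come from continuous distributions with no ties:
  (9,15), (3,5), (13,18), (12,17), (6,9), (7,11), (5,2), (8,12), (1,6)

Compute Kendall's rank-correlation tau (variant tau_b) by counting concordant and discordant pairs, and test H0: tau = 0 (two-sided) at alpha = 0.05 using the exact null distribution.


Step 1: Enumerate the 36 unordered pairs (i,j) with i<j and classify each by sign(x_j-x_i) * sign(y_j-y_i).
  (1,2):dx=-6,dy=-10->C; (1,3):dx=+4,dy=+3->C; (1,4):dx=+3,dy=+2->C; (1,5):dx=-3,dy=-6->C
  (1,6):dx=-2,dy=-4->C; (1,7):dx=-4,dy=-13->C; (1,8):dx=-1,dy=-3->C; (1,9):dx=-8,dy=-9->C
  (2,3):dx=+10,dy=+13->C; (2,4):dx=+9,dy=+12->C; (2,5):dx=+3,dy=+4->C; (2,6):dx=+4,dy=+6->C
  (2,7):dx=+2,dy=-3->D; (2,8):dx=+5,dy=+7->C; (2,9):dx=-2,dy=+1->D; (3,4):dx=-1,dy=-1->C
  (3,5):dx=-7,dy=-9->C; (3,6):dx=-6,dy=-7->C; (3,7):dx=-8,dy=-16->C; (3,8):dx=-5,dy=-6->C
  (3,9):dx=-12,dy=-12->C; (4,5):dx=-6,dy=-8->C; (4,6):dx=-5,dy=-6->C; (4,7):dx=-7,dy=-15->C
  (4,8):dx=-4,dy=-5->C; (4,9):dx=-11,dy=-11->C; (5,6):dx=+1,dy=+2->C; (5,7):dx=-1,dy=-7->C
  (5,8):dx=+2,dy=+3->C; (5,9):dx=-5,dy=-3->C; (6,7):dx=-2,dy=-9->C; (6,8):dx=+1,dy=+1->C
  (6,9):dx=-6,dy=-5->C; (7,8):dx=+3,dy=+10->C; (7,9):dx=-4,dy=+4->D; (8,9):dx=-7,dy=-6->C
Step 2: C = 33, D = 3, total pairs = 36.
Step 3: tau = (C - D)/(n(n-1)/2) = (33 - 3)/36 = 0.833333.
Step 4: Exact two-sided p-value (enumerate n! = 362880 permutations of y under H0): p = 0.000854.
Step 5: alpha = 0.05. reject H0.

tau_b = 0.8333 (C=33, D=3), p = 0.000854, reject H0.


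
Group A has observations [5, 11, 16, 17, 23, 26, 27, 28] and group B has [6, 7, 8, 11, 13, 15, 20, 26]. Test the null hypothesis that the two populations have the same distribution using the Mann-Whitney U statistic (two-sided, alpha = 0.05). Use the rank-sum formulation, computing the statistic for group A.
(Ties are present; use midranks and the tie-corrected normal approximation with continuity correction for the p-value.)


Step 1: Combine and sort all 16 observations; assign midranks.
sorted (value, group): (5,X), (6,Y), (7,Y), (8,Y), (11,X), (11,Y), (13,Y), (15,Y), (16,X), (17,X), (20,Y), (23,X), (26,X), (26,Y), (27,X), (28,X)
ranks: 5->1, 6->2, 7->3, 8->4, 11->5.5, 11->5.5, 13->7, 15->8, 16->9, 17->10, 20->11, 23->12, 26->13.5, 26->13.5, 27->15, 28->16
Step 2: Rank sum for X: R1 = 1 + 5.5 + 9 + 10 + 12 + 13.5 + 15 + 16 = 82.
Step 3: U_X = R1 - n1(n1+1)/2 = 82 - 8*9/2 = 82 - 36 = 46.
       U_Y = n1*n2 - U_X = 64 - 46 = 18.
Step 4: Ties are present, so use the tie-corrected normal approximation (with continuity correction) for the p-value.
Step 5: p-value = 0.155645; compare to alpha = 0.05. fail to reject H0.

U_X = 46, p = 0.155645, fail to reject H0 at alpha = 0.05.


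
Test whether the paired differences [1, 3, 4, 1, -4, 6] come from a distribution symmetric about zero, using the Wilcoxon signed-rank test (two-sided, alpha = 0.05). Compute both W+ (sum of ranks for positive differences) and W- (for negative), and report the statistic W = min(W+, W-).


Step 1: Drop any zero differences (none here) and take |d_i|.
|d| = [1, 3, 4, 1, 4, 6]
Step 2: Midrank |d_i| (ties get averaged ranks).
ranks: |1|->1.5, |3|->3, |4|->4.5, |1|->1.5, |4|->4.5, |6|->6
Step 3: Attach original signs; sum ranks with positive sign and with negative sign.
W+ = 1.5 + 3 + 4.5 + 1.5 + 6 = 16.5
W- = 4.5 = 4.5
(Check: W+ + W- = 21 should equal n(n+1)/2 = 21.)
Step 4: Test statistic W = min(W+, W-) = 4.5.
Step 5: Ties in |d|, so use the tie-corrected normal approximation.
        E[W] = n(n+1)/4 = 6*7/4 = 10.5.
        Tie groups: |d|=1 (t=2), |d|=4 (t=2); sum(t^3 - t) = 12.
        Var[W] = n(n+1)(2n+1)/24 - sum(t^3-t)/48 = 546/24 - 12/48 = 22.5.
        z = (W - E[W]) / sqrt(Var[W]) = (4.5 - 10.5) / 4.7434 = -1.2649.
        Two-sided p = 2*Phi(z) = 0.205903.
Step 6: alpha = 0.05. fail to reject H0.

W+ = 16.5, W- = 4.5, W = min = 4.5, p = 0.205903, fail to reject H0.


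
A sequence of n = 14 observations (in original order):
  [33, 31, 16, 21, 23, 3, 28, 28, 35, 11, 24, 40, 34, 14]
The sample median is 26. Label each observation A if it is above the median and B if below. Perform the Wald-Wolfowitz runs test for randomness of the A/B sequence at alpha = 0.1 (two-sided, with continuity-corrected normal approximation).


Step 1: Compute median = 26; label A = above, B = below.
Labels in order: AABBBBAAABBAAB  (n_A = 7, n_B = 7)
Step 2: Count runs R = 6.
Step 3: Under H0 (random ordering), E[R] = 2*n_A*n_B/(n_A+n_B) + 1 = 2*7*7/14 + 1 = 8.0000.
        Var[R] = 2*n_A*n_B*(2*n_A*n_B - n_A - n_B) / ((n_A+n_B)^2 * (n_A+n_B-1)) = 8232/2548 = 3.2308.
        SD[R] = 1.7974.
Step 4: Continuity-corrected z = (R + 0.5 - E[R]) / SD[R] = (6 + 0.5 - 8.0000) / 1.7974 = -0.8345.
Step 5: Two-sided p-value via normal approximation = 2*(1 - Phi(|z|)) = 0.403986.
Step 6: alpha = 0.1. fail to reject H0.

R = 6, z = -0.8345, p = 0.403986, fail to reject H0.


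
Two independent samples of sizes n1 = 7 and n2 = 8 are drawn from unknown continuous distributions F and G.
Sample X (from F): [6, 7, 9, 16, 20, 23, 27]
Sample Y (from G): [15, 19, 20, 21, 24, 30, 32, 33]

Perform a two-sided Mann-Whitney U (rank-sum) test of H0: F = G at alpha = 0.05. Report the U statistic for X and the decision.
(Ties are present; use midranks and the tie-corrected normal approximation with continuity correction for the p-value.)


Step 1: Combine and sort all 15 observations; assign midranks.
sorted (value, group): (6,X), (7,X), (9,X), (15,Y), (16,X), (19,Y), (20,X), (20,Y), (21,Y), (23,X), (24,Y), (27,X), (30,Y), (32,Y), (33,Y)
ranks: 6->1, 7->2, 9->3, 15->4, 16->5, 19->6, 20->7.5, 20->7.5, 21->9, 23->10, 24->11, 27->12, 30->13, 32->14, 33->15
Step 2: Rank sum for X: R1 = 1 + 2 + 3 + 5 + 7.5 + 10 + 12 = 40.5.
Step 3: U_X = R1 - n1(n1+1)/2 = 40.5 - 7*8/2 = 40.5 - 28 = 12.5.
       U_Y = n1*n2 - U_X = 56 - 12.5 = 43.5.
Step 4: Ties are present, so use the tie-corrected normal approximation (with continuity correction) for the p-value.
Step 5: p-value = 0.082305; compare to alpha = 0.05. fail to reject H0.

U_X = 12.5, p = 0.082305, fail to reject H0 at alpha = 0.05.


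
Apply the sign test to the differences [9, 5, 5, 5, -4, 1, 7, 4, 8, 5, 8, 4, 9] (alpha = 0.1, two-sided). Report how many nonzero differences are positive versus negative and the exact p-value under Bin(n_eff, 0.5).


Step 1: Discard zero differences. Original n = 13; n_eff = number of nonzero differences = 13.
Nonzero differences (with sign): +9, +5, +5, +5, -4, +1, +7, +4, +8, +5, +8, +4, +9
Step 2: Count signs: positive = 12, negative = 1.
Step 3: Under H0: P(positive) = 0.5, so the number of positives S ~ Bin(13, 0.5).
Step 4: Two-sided exact p-value = sum of Bin(13,0.5) probabilities at or below the observed probability = 0.003418.
Step 5: alpha = 0.1. reject H0.

n_eff = 13, pos = 12, neg = 1, p = 0.003418, reject H0.


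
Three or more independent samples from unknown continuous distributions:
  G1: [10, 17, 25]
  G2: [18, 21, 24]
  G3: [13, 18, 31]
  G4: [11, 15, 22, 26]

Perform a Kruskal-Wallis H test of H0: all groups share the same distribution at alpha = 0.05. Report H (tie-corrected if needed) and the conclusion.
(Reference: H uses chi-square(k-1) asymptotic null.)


Step 1: Combine all N = 13 observations and assign midranks.
sorted (value, group, rank): (10,G1,1), (11,G4,2), (13,G3,3), (15,G4,4), (17,G1,5), (18,G2,6.5), (18,G3,6.5), (21,G2,8), (22,G4,9), (24,G2,10), (25,G1,11), (26,G4,12), (31,G3,13)
Step 2: Sum ranks within each group.
R_1 = 17 (n_1 = 3)
R_2 = 24.5 (n_2 = 3)
R_3 = 22.5 (n_3 = 3)
R_4 = 27 (n_4 = 4)
Step 3: H = 12/(N(N+1)) * sum(R_i^2/n_i) - 3(N+1)
     = 12/(13*14) * (17^2/3 + 24.5^2/3 + 22.5^2/3 + 27^2/4) - 3*14
     = 0.065934 * 647.417 - 42
     = 0.686813.
Step 4: Ties present; correction factor C = 1 - 6/(13^3 - 13) = 0.997253. Corrected H = 0.686813 / 0.997253 = 0.688705.
Step 5: Under H0, H ~ chi^2(3); p-value = 0.875857.
Step 6: alpha = 0.05. fail to reject H0.

H = 0.6887, df = 3, p = 0.875857, fail to reject H0.


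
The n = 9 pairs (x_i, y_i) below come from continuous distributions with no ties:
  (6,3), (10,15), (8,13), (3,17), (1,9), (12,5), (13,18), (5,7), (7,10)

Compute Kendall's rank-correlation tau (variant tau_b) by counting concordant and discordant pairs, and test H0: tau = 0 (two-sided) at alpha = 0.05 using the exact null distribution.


Step 1: Enumerate the 36 unordered pairs (i,j) with i<j and classify each by sign(x_j-x_i) * sign(y_j-y_i).
  (1,2):dx=+4,dy=+12->C; (1,3):dx=+2,dy=+10->C; (1,4):dx=-3,dy=+14->D; (1,5):dx=-5,dy=+6->D
  (1,6):dx=+6,dy=+2->C; (1,7):dx=+7,dy=+15->C; (1,8):dx=-1,dy=+4->D; (1,9):dx=+1,dy=+7->C
  (2,3):dx=-2,dy=-2->C; (2,4):dx=-7,dy=+2->D; (2,5):dx=-9,dy=-6->C; (2,6):dx=+2,dy=-10->D
  (2,7):dx=+3,dy=+3->C; (2,8):dx=-5,dy=-8->C; (2,9):dx=-3,dy=-5->C; (3,4):dx=-5,dy=+4->D
  (3,5):dx=-7,dy=-4->C; (3,6):dx=+4,dy=-8->D; (3,7):dx=+5,dy=+5->C; (3,8):dx=-3,dy=-6->C
  (3,9):dx=-1,dy=-3->C; (4,5):dx=-2,dy=-8->C; (4,6):dx=+9,dy=-12->D; (4,7):dx=+10,dy=+1->C
  (4,8):dx=+2,dy=-10->D; (4,9):dx=+4,dy=-7->D; (5,6):dx=+11,dy=-4->D; (5,7):dx=+12,dy=+9->C
  (5,8):dx=+4,dy=-2->D; (5,9):dx=+6,dy=+1->C; (6,7):dx=+1,dy=+13->C; (6,8):dx=-7,dy=+2->D
  (6,9):dx=-5,dy=+5->D; (7,8):dx=-8,dy=-11->C; (7,9):dx=-6,dy=-8->C; (8,9):dx=+2,dy=+3->C
Step 2: C = 22, D = 14, total pairs = 36.
Step 3: tau = (C - D)/(n(n-1)/2) = (22 - 14)/36 = 0.222222.
Step 4: Exact two-sided p-value (enumerate n! = 362880 permutations of y under H0): p = 0.476709.
Step 5: alpha = 0.05. fail to reject H0.

tau_b = 0.2222 (C=22, D=14), p = 0.476709, fail to reject H0.


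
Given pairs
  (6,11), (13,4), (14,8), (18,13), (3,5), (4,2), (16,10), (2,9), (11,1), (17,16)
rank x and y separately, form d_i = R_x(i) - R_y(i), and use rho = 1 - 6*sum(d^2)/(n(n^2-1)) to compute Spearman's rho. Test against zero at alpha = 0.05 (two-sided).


Step 1: Rank x and y separately (midranks; no ties here).
rank(x): 6->4, 13->6, 14->7, 18->10, 3->2, 4->3, 16->8, 2->1, 11->5, 17->9
rank(y): 11->8, 4->3, 8->5, 13->9, 5->4, 2->2, 10->7, 9->6, 1->1, 16->10
Step 2: d_i = R_x(i) - R_y(i); compute d_i^2.
  (4-8)^2=16, (6-3)^2=9, (7-5)^2=4, (10-9)^2=1, (2-4)^2=4, (3-2)^2=1, (8-7)^2=1, (1-6)^2=25, (5-1)^2=16, (9-10)^2=1
sum(d^2) = 78.
Step 3: rho = 1 - 6*78 / (10*(10^2 - 1)) = 1 - 468/990 = 0.527273.
Step 4: Under H0, t = rho * sqrt((n-2)/(1-rho^2)) = 1.7552 ~ t(8).
Step 5: Two-sided p-value from the t-distribution with 8 df = 0.117308.
Step 6: alpha = 0.05. fail to reject H0.

rho = 0.5273, p = 0.117308, fail to reject H0 at alpha = 0.05.


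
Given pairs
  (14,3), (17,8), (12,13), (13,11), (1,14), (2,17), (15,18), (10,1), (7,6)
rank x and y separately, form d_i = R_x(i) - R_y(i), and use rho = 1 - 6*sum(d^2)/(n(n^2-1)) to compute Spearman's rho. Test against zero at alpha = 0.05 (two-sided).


Step 1: Rank x and y separately (midranks; no ties here).
rank(x): 14->7, 17->9, 12->5, 13->6, 1->1, 2->2, 15->8, 10->4, 7->3
rank(y): 3->2, 8->4, 13->6, 11->5, 14->7, 17->8, 18->9, 1->1, 6->3
Step 2: d_i = R_x(i) - R_y(i); compute d_i^2.
  (7-2)^2=25, (9-4)^2=25, (5-6)^2=1, (6-5)^2=1, (1-7)^2=36, (2-8)^2=36, (8-9)^2=1, (4-1)^2=9, (3-3)^2=0
sum(d^2) = 134.
Step 3: rho = 1 - 6*134 / (9*(9^2 - 1)) = 1 - 804/720 = -0.116667.
Step 4: Under H0, t = rho * sqrt((n-2)/(1-rho^2)) = -0.3108 ~ t(7).
Step 5: Two-sided p-value from the t-distribution with 7 df = 0.765008.
Step 6: alpha = 0.05. fail to reject H0.

rho = -0.1167, p = 0.765008, fail to reject H0 at alpha = 0.05.


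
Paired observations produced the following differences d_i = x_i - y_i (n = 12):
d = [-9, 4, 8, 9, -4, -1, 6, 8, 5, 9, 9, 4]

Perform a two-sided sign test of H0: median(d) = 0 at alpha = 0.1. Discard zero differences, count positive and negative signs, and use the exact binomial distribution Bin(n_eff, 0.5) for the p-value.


Step 1: Discard zero differences. Original n = 12; n_eff = number of nonzero differences = 12.
Nonzero differences (with sign): -9, +4, +8, +9, -4, -1, +6, +8, +5, +9, +9, +4
Step 2: Count signs: positive = 9, negative = 3.
Step 3: Under H0: P(positive) = 0.5, so the number of positives S ~ Bin(12, 0.5).
Step 4: Two-sided exact p-value = sum of Bin(12,0.5) probabilities at or below the observed probability = 0.145996.
Step 5: alpha = 0.1. fail to reject H0.

n_eff = 12, pos = 9, neg = 3, p = 0.145996, fail to reject H0.


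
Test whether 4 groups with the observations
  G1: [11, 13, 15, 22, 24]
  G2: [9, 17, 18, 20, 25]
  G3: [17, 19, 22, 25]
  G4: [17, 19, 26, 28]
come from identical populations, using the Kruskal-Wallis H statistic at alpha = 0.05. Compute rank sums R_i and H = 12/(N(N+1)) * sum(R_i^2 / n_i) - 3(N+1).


Step 1: Combine all N = 18 observations and assign midranks.
sorted (value, group, rank): (9,G2,1), (11,G1,2), (13,G1,3), (15,G1,4), (17,G2,6), (17,G3,6), (17,G4,6), (18,G2,8), (19,G3,9.5), (19,G4,9.5), (20,G2,11), (22,G1,12.5), (22,G3,12.5), (24,G1,14), (25,G2,15.5), (25,G3,15.5), (26,G4,17), (28,G4,18)
Step 2: Sum ranks within each group.
R_1 = 35.5 (n_1 = 5)
R_2 = 41.5 (n_2 = 5)
R_3 = 43.5 (n_3 = 4)
R_4 = 50.5 (n_4 = 4)
Step 3: H = 12/(N(N+1)) * sum(R_i^2/n_i) - 3(N+1)
     = 12/(18*19) * (35.5^2/5 + 41.5^2/5 + 43.5^2/4 + 50.5^2/4) - 3*19
     = 0.035088 * 1707.12 - 57
     = 2.899123.
Step 4: Ties present; correction factor C = 1 - 42/(18^3 - 18) = 0.992776. Corrected H = 2.899123 / 0.992776 = 2.920218.
Step 5: Under H0, H ~ chi^2(3); p-value = 0.404090.
Step 6: alpha = 0.05. fail to reject H0.

H = 2.9202, df = 3, p = 0.404090, fail to reject H0.


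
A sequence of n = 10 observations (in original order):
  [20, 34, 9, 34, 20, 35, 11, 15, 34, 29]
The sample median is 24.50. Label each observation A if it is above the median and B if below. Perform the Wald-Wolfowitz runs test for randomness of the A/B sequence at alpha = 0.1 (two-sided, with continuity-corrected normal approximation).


Step 1: Compute median = 24.50; label A = above, B = below.
Labels in order: BABABABBAA  (n_A = 5, n_B = 5)
Step 2: Count runs R = 8.
Step 3: Under H0 (random ordering), E[R] = 2*n_A*n_B/(n_A+n_B) + 1 = 2*5*5/10 + 1 = 6.0000.
        Var[R] = 2*n_A*n_B*(2*n_A*n_B - n_A - n_B) / ((n_A+n_B)^2 * (n_A+n_B-1)) = 2000/900 = 2.2222.
        SD[R] = 1.4907.
Step 4: Continuity-corrected z = (R - 0.5 - E[R]) / SD[R] = (8 - 0.5 - 6.0000) / 1.4907 = 1.0062.
Step 5: Two-sided p-value via normal approximation = 2*(1 - Phi(|z|)) = 0.314305.
Step 6: alpha = 0.1. fail to reject H0.

R = 8, z = 1.0062, p = 0.314305, fail to reject H0.


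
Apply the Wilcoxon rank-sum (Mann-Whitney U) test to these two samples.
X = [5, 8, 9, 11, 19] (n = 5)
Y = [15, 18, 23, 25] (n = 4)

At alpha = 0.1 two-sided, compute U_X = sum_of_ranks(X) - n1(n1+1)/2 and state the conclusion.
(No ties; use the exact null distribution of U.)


Step 1: Combine and sort all 9 observations; assign midranks.
sorted (value, group): (5,X), (8,X), (9,X), (11,X), (15,Y), (18,Y), (19,X), (23,Y), (25,Y)
ranks: 5->1, 8->2, 9->3, 11->4, 15->5, 18->6, 19->7, 23->8, 25->9
Step 2: Rank sum for X: R1 = 1 + 2 + 3 + 4 + 7 = 17.
Step 3: U_X = R1 - n1(n1+1)/2 = 17 - 5*6/2 = 17 - 15 = 2.
       U_Y = n1*n2 - U_X = 20 - 2 = 18.
Step 4: No ties, so the exact null distribution of U (based on enumerating the C(9,5) = 126 equally likely rank assignments) gives the two-sided p-value.
Step 5: p-value = 0.063492; compare to alpha = 0.1. reject H0.

U_X = 2, p = 0.063492, reject H0 at alpha = 0.1.


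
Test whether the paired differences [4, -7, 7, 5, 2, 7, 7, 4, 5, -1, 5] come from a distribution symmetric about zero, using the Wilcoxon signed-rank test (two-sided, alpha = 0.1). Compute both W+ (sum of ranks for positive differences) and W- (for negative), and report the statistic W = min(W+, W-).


Step 1: Drop any zero differences (none here) and take |d_i|.
|d| = [4, 7, 7, 5, 2, 7, 7, 4, 5, 1, 5]
Step 2: Midrank |d_i| (ties get averaged ranks).
ranks: |4|->3.5, |7|->9.5, |7|->9.5, |5|->6, |2|->2, |7|->9.5, |7|->9.5, |4|->3.5, |5|->6, |1|->1, |5|->6
Step 3: Attach original signs; sum ranks with positive sign and with negative sign.
W+ = 3.5 + 9.5 + 6 + 2 + 9.5 + 9.5 + 3.5 + 6 + 6 = 55.5
W- = 9.5 + 1 = 10.5
(Check: W+ + W- = 66 should equal n(n+1)/2 = 66.)
Step 4: Test statistic W = min(W+, W-) = 10.5.
Step 5: Ties in |d|, so use the tie-corrected normal approximation.
        E[W] = n(n+1)/4 = 11*12/4 = 33.
        Tie groups: |d|=4 (t=2), |d|=5 (t=3), |d|=7 (t=4); sum(t^3 - t) = 90.
        Var[W] = n(n+1)(2n+1)/24 - sum(t^3-t)/48 = 3036/24 - 90/48 = 124.625.
        z = (W - E[W]) / sqrt(Var[W]) = (10.5 - 33) / 11.1636 = -2.0155.
        Two-sided p = 2*Phi(z) = 0.043854.
Step 6: alpha = 0.1. reject H0.

W+ = 55.5, W- = 10.5, W = min = 10.5, p = 0.043854, reject H0.


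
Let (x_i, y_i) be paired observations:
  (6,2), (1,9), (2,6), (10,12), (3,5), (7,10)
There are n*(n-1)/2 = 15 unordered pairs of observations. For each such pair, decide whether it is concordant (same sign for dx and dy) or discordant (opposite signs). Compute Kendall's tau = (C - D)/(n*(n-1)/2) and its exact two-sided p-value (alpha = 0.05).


Step 1: Enumerate the 15 unordered pairs (i,j) with i<j and classify each by sign(x_j-x_i) * sign(y_j-y_i).
  (1,2):dx=-5,dy=+7->D; (1,3):dx=-4,dy=+4->D; (1,4):dx=+4,dy=+10->C; (1,5):dx=-3,dy=+3->D
  (1,6):dx=+1,dy=+8->C; (2,3):dx=+1,dy=-3->D; (2,4):dx=+9,dy=+3->C; (2,5):dx=+2,dy=-4->D
  (2,6):dx=+6,dy=+1->C; (3,4):dx=+8,dy=+6->C; (3,5):dx=+1,dy=-1->D; (3,6):dx=+5,dy=+4->C
  (4,5):dx=-7,dy=-7->C; (4,6):dx=-3,dy=-2->C; (5,6):dx=+4,dy=+5->C
Step 2: C = 9, D = 6, total pairs = 15.
Step 3: tau = (C - D)/(n(n-1)/2) = (9 - 6)/15 = 0.200000.
Step 4: Exact two-sided p-value (enumerate n! = 720 permutations of y under H0): p = 0.719444.
Step 5: alpha = 0.05. fail to reject H0.

tau_b = 0.2000 (C=9, D=6), p = 0.719444, fail to reject H0.


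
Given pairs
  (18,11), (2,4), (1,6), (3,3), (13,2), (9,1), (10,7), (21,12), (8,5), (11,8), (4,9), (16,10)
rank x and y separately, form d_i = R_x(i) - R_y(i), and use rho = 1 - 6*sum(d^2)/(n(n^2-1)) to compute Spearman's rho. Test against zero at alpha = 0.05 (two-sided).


Step 1: Rank x and y separately (midranks; no ties here).
rank(x): 18->11, 2->2, 1->1, 3->3, 13->9, 9->6, 10->7, 21->12, 8->5, 11->8, 4->4, 16->10
rank(y): 11->11, 4->4, 6->6, 3->3, 2->2, 1->1, 7->7, 12->12, 5->5, 8->8, 9->9, 10->10
Step 2: d_i = R_x(i) - R_y(i); compute d_i^2.
  (11-11)^2=0, (2-4)^2=4, (1-6)^2=25, (3-3)^2=0, (9-2)^2=49, (6-1)^2=25, (7-7)^2=0, (12-12)^2=0, (5-5)^2=0, (8-8)^2=0, (4-9)^2=25, (10-10)^2=0
sum(d^2) = 128.
Step 3: rho = 1 - 6*128 / (12*(12^2 - 1)) = 1 - 768/1716 = 0.552448.
Step 4: Under H0, t = rho * sqrt((n-2)/(1-rho^2)) = 2.0959 ~ t(10).
Step 5: Two-sided p-value from the t-distribution with 10 df = 0.062511.
Step 6: alpha = 0.05. fail to reject H0.

rho = 0.5524, p = 0.062511, fail to reject H0 at alpha = 0.05.


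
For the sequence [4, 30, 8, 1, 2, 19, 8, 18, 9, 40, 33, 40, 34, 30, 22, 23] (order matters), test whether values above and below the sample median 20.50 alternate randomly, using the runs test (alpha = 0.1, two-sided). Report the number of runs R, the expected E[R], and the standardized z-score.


Step 1: Compute median = 20.50; label A = above, B = below.
Labels in order: BABBBBBBBAAAAAAA  (n_A = 8, n_B = 8)
Step 2: Count runs R = 4.
Step 3: Under H0 (random ordering), E[R] = 2*n_A*n_B/(n_A+n_B) + 1 = 2*8*8/16 + 1 = 9.0000.
        Var[R] = 2*n_A*n_B*(2*n_A*n_B - n_A - n_B) / ((n_A+n_B)^2 * (n_A+n_B-1)) = 14336/3840 = 3.7333.
        SD[R] = 1.9322.
Step 4: Continuity-corrected z = (R + 0.5 - E[R]) / SD[R] = (4 + 0.5 - 9.0000) / 1.9322 = -2.3290.
Step 5: Two-sided p-value via normal approximation = 2*(1 - Phi(|z|)) = 0.019861.
Step 6: alpha = 0.1. reject H0.

R = 4, z = -2.3290, p = 0.019861, reject H0.


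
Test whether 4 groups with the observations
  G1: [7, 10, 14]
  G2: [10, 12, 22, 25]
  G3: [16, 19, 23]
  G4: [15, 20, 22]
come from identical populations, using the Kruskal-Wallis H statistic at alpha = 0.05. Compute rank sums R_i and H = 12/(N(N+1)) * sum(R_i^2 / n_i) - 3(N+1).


Step 1: Combine all N = 13 observations and assign midranks.
sorted (value, group, rank): (7,G1,1), (10,G1,2.5), (10,G2,2.5), (12,G2,4), (14,G1,5), (15,G4,6), (16,G3,7), (19,G3,8), (20,G4,9), (22,G2,10.5), (22,G4,10.5), (23,G3,12), (25,G2,13)
Step 2: Sum ranks within each group.
R_1 = 8.5 (n_1 = 3)
R_2 = 30 (n_2 = 4)
R_3 = 27 (n_3 = 3)
R_4 = 25.5 (n_4 = 3)
Step 3: H = 12/(N(N+1)) * sum(R_i^2/n_i) - 3(N+1)
     = 12/(13*14) * (8.5^2/3 + 30^2/4 + 27^2/3 + 25.5^2/3) - 3*14
     = 0.065934 * 708.833 - 42
     = 4.736264.
Step 4: Ties present; correction factor C = 1 - 12/(13^3 - 13) = 0.994505. Corrected H = 4.736264 / 0.994505 = 4.762431.
Step 5: Under H0, H ~ chi^2(3); p-value = 0.190043.
Step 6: alpha = 0.05. fail to reject H0.

H = 4.7624, df = 3, p = 0.190043, fail to reject H0.


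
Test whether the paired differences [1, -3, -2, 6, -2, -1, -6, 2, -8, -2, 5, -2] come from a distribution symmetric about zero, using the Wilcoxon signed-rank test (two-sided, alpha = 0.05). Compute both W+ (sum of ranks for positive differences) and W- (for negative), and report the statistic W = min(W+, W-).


Step 1: Drop any zero differences (none here) and take |d_i|.
|d| = [1, 3, 2, 6, 2, 1, 6, 2, 8, 2, 5, 2]
Step 2: Midrank |d_i| (ties get averaged ranks).
ranks: |1|->1.5, |3|->8, |2|->5, |6|->10.5, |2|->5, |1|->1.5, |6|->10.5, |2|->5, |8|->12, |2|->5, |5|->9, |2|->5
Step 3: Attach original signs; sum ranks with positive sign and with negative sign.
W+ = 1.5 + 10.5 + 5 + 9 = 26
W- = 8 + 5 + 5 + 1.5 + 10.5 + 12 + 5 + 5 = 52
(Check: W+ + W- = 78 should equal n(n+1)/2 = 78.)
Step 4: Test statistic W = min(W+, W-) = 26.
Step 5: Ties in |d|, so use the tie-corrected normal approximation.
        E[W] = n(n+1)/4 = 12*13/4 = 39.
        Tie groups: |d|=1 (t=2), |d|=2 (t=5), |d|=6 (t=2); sum(t^3 - t) = 132.
        Var[W] = n(n+1)(2n+1)/24 - sum(t^3-t)/48 = 3900/24 - 132/48 = 159.75.
        z = (W - E[W]) / sqrt(Var[W]) = (26 - 39) / 12.6392 = -1.0285.
        Two-sided p = 2*Phi(z) = 0.303694.
Step 6: alpha = 0.05. fail to reject H0.

W+ = 26, W- = 52, W = min = 26, p = 0.303694, fail to reject H0.


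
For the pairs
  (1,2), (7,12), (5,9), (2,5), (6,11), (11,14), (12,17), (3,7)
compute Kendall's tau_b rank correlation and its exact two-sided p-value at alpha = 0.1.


Step 1: Enumerate the 28 unordered pairs (i,j) with i<j and classify each by sign(x_j-x_i) * sign(y_j-y_i).
  (1,2):dx=+6,dy=+10->C; (1,3):dx=+4,dy=+7->C; (1,4):dx=+1,dy=+3->C; (1,5):dx=+5,dy=+9->C
  (1,6):dx=+10,dy=+12->C; (1,7):dx=+11,dy=+15->C; (1,8):dx=+2,dy=+5->C; (2,3):dx=-2,dy=-3->C
  (2,4):dx=-5,dy=-7->C; (2,5):dx=-1,dy=-1->C; (2,6):dx=+4,dy=+2->C; (2,7):dx=+5,dy=+5->C
  (2,8):dx=-4,dy=-5->C; (3,4):dx=-3,dy=-4->C; (3,5):dx=+1,dy=+2->C; (3,6):dx=+6,dy=+5->C
  (3,7):dx=+7,dy=+8->C; (3,8):dx=-2,dy=-2->C; (4,5):dx=+4,dy=+6->C; (4,6):dx=+9,dy=+9->C
  (4,7):dx=+10,dy=+12->C; (4,8):dx=+1,dy=+2->C; (5,6):dx=+5,dy=+3->C; (5,7):dx=+6,dy=+6->C
  (5,8):dx=-3,dy=-4->C; (6,7):dx=+1,dy=+3->C; (6,8):dx=-8,dy=-7->C; (7,8):dx=-9,dy=-10->C
Step 2: C = 28, D = 0, total pairs = 28.
Step 3: tau = (C - D)/(n(n-1)/2) = (28 - 0)/28 = 1.000000.
Step 4: Exact two-sided p-value (enumerate n! = 40320 permutations of y under H0): p = 0.000050.
Step 5: alpha = 0.1. reject H0.

tau_b = 1.0000 (C=28, D=0), p = 0.000050, reject H0.


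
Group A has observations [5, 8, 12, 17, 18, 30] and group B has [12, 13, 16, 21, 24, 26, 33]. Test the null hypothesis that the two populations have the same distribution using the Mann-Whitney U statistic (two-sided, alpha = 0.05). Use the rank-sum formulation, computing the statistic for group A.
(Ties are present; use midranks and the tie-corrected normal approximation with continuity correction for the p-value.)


Step 1: Combine and sort all 13 observations; assign midranks.
sorted (value, group): (5,X), (8,X), (12,X), (12,Y), (13,Y), (16,Y), (17,X), (18,X), (21,Y), (24,Y), (26,Y), (30,X), (33,Y)
ranks: 5->1, 8->2, 12->3.5, 12->3.5, 13->5, 16->6, 17->7, 18->8, 21->9, 24->10, 26->11, 30->12, 33->13
Step 2: Rank sum for X: R1 = 1 + 2 + 3.5 + 7 + 8 + 12 = 33.5.
Step 3: U_X = R1 - n1(n1+1)/2 = 33.5 - 6*7/2 = 33.5 - 21 = 12.5.
       U_Y = n1*n2 - U_X = 42 - 12.5 = 29.5.
Step 4: Ties are present, so use the tie-corrected normal approximation (with continuity correction) for the p-value.
Step 5: p-value = 0.252445; compare to alpha = 0.05. fail to reject H0.

U_X = 12.5, p = 0.252445, fail to reject H0 at alpha = 0.05.


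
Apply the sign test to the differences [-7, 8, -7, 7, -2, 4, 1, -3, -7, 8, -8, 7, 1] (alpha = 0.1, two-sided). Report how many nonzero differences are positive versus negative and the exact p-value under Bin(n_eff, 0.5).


Step 1: Discard zero differences. Original n = 13; n_eff = number of nonzero differences = 13.
Nonzero differences (with sign): -7, +8, -7, +7, -2, +4, +1, -3, -7, +8, -8, +7, +1
Step 2: Count signs: positive = 7, negative = 6.
Step 3: Under H0: P(positive) = 0.5, so the number of positives S ~ Bin(13, 0.5).
Step 4: Two-sided exact p-value = sum of Bin(13,0.5) probabilities at or below the observed probability = 1.000000.
Step 5: alpha = 0.1. fail to reject H0.

n_eff = 13, pos = 7, neg = 6, p = 1.000000, fail to reject H0.


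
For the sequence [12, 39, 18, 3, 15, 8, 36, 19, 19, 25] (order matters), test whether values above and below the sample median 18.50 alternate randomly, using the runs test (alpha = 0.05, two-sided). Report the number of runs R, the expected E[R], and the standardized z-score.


Step 1: Compute median = 18.50; label A = above, B = below.
Labels in order: BABBBBAAAA  (n_A = 5, n_B = 5)
Step 2: Count runs R = 4.
Step 3: Under H0 (random ordering), E[R] = 2*n_A*n_B/(n_A+n_B) + 1 = 2*5*5/10 + 1 = 6.0000.
        Var[R] = 2*n_A*n_B*(2*n_A*n_B - n_A - n_B) / ((n_A+n_B)^2 * (n_A+n_B-1)) = 2000/900 = 2.2222.
        SD[R] = 1.4907.
Step 4: Continuity-corrected z = (R + 0.5 - E[R]) / SD[R] = (4 + 0.5 - 6.0000) / 1.4907 = -1.0062.
Step 5: Two-sided p-value via normal approximation = 2*(1 - Phi(|z|)) = 0.314305.
Step 6: alpha = 0.05. fail to reject H0.

R = 4, z = -1.0062, p = 0.314305, fail to reject H0.


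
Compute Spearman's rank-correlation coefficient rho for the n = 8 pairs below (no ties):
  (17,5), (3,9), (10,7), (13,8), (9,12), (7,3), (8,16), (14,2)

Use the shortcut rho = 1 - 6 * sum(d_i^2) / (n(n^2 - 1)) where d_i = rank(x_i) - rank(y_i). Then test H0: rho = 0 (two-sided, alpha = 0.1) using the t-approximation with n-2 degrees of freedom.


Step 1: Rank x and y separately (midranks; no ties here).
rank(x): 17->8, 3->1, 10->5, 13->6, 9->4, 7->2, 8->3, 14->7
rank(y): 5->3, 9->6, 7->4, 8->5, 12->7, 3->2, 16->8, 2->1
Step 2: d_i = R_x(i) - R_y(i); compute d_i^2.
  (8-3)^2=25, (1-6)^2=25, (5-4)^2=1, (6-5)^2=1, (4-7)^2=9, (2-2)^2=0, (3-8)^2=25, (7-1)^2=36
sum(d^2) = 122.
Step 3: rho = 1 - 6*122 / (8*(8^2 - 1)) = 1 - 732/504 = -0.452381.
Step 4: Under H0, t = rho * sqrt((n-2)/(1-rho^2)) = -1.2425 ~ t(6).
Step 5: Two-sided p-value from the t-distribution with 6 df = 0.260405.
Step 6: alpha = 0.1. fail to reject H0.

rho = -0.4524, p = 0.260405, fail to reject H0 at alpha = 0.1.


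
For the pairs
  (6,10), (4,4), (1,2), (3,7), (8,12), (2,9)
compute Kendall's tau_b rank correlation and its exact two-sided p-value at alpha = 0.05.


Step 1: Enumerate the 15 unordered pairs (i,j) with i<j and classify each by sign(x_j-x_i) * sign(y_j-y_i).
  (1,2):dx=-2,dy=-6->C; (1,3):dx=-5,dy=-8->C; (1,4):dx=-3,dy=-3->C; (1,5):dx=+2,dy=+2->C
  (1,6):dx=-4,dy=-1->C; (2,3):dx=-3,dy=-2->C; (2,4):dx=-1,dy=+3->D; (2,5):dx=+4,dy=+8->C
  (2,6):dx=-2,dy=+5->D; (3,4):dx=+2,dy=+5->C; (3,5):dx=+7,dy=+10->C; (3,6):dx=+1,dy=+7->C
  (4,5):dx=+5,dy=+5->C; (4,6):dx=-1,dy=+2->D; (5,6):dx=-6,dy=-3->C
Step 2: C = 12, D = 3, total pairs = 15.
Step 3: tau = (C - D)/(n(n-1)/2) = (12 - 3)/15 = 0.600000.
Step 4: Exact two-sided p-value (enumerate n! = 720 permutations of y under H0): p = 0.136111.
Step 5: alpha = 0.05. fail to reject H0.

tau_b = 0.6000 (C=12, D=3), p = 0.136111, fail to reject H0.


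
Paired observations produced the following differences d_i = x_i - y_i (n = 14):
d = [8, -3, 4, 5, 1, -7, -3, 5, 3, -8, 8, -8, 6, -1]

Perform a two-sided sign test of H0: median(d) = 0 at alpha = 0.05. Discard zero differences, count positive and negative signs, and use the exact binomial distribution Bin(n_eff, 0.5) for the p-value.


Step 1: Discard zero differences. Original n = 14; n_eff = number of nonzero differences = 14.
Nonzero differences (with sign): +8, -3, +4, +5, +1, -7, -3, +5, +3, -8, +8, -8, +6, -1
Step 2: Count signs: positive = 8, negative = 6.
Step 3: Under H0: P(positive) = 0.5, so the number of positives S ~ Bin(14, 0.5).
Step 4: Two-sided exact p-value = sum of Bin(14,0.5) probabilities at or below the observed probability = 0.790527.
Step 5: alpha = 0.05. fail to reject H0.

n_eff = 14, pos = 8, neg = 6, p = 0.790527, fail to reject H0.


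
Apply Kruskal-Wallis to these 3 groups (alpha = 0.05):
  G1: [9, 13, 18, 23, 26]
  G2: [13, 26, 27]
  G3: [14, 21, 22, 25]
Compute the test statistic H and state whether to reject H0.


Step 1: Combine all N = 12 observations and assign midranks.
sorted (value, group, rank): (9,G1,1), (13,G1,2.5), (13,G2,2.5), (14,G3,4), (18,G1,5), (21,G3,6), (22,G3,7), (23,G1,8), (25,G3,9), (26,G1,10.5), (26,G2,10.5), (27,G2,12)
Step 2: Sum ranks within each group.
R_1 = 27 (n_1 = 5)
R_2 = 25 (n_2 = 3)
R_3 = 26 (n_3 = 4)
Step 3: H = 12/(N(N+1)) * sum(R_i^2/n_i) - 3(N+1)
     = 12/(12*13) * (27^2/5 + 25^2/3 + 26^2/4) - 3*13
     = 0.076923 * 523.133 - 39
     = 1.241026.
Step 4: Ties present; correction factor C = 1 - 12/(12^3 - 12) = 0.993007. Corrected H = 1.241026 / 0.993007 = 1.249765.
Step 5: Under H0, H ~ chi^2(2); p-value = 0.535324.
Step 6: alpha = 0.05. fail to reject H0.

H = 1.2498, df = 2, p = 0.535324, fail to reject H0.


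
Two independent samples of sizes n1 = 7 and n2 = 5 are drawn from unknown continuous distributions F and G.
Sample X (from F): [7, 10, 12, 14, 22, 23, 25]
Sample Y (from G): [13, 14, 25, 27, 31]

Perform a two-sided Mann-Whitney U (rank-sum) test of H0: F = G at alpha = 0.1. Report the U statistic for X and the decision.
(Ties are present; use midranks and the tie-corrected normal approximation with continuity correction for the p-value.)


Step 1: Combine and sort all 12 observations; assign midranks.
sorted (value, group): (7,X), (10,X), (12,X), (13,Y), (14,X), (14,Y), (22,X), (23,X), (25,X), (25,Y), (27,Y), (31,Y)
ranks: 7->1, 10->2, 12->3, 13->4, 14->5.5, 14->5.5, 22->7, 23->8, 25->9.5, 25->9.5, 27->11, 31->12
Step 2: Rank sum for X: R1 = 1 + 2 + 3 + 5.5 + 7 + 8 + 9.5 = 36.
Step 3: U_X = R1 - n1(n1+1)/2 = 36 - 7*8/2 = 36 - 28 = 8.
       U_Y = n1*n2 - U_X = 35 - 8 = 27.
Step 4: Ties are present, so use the tie-corrected normal approximation (with continuity correction) for the p-value.
Step 5: p-value = 0.142449; compare to alpha = 0.1. fail to reject H0.

U_X = 8, p = 0.142449, fail to reject H0 at alpha = 0.1.


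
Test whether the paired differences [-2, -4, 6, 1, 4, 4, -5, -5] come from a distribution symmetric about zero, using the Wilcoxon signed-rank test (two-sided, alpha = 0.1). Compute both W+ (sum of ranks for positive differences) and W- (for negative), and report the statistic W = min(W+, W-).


Step 1: Drop any zero differences (none here) and take |d_i|.
|d| = [2, 4, 6, 1, 4, 4, 5, 5]
Step 2: Midrank |d_i| (ties get averaged ranks).
ranks: |2|->2, |4|->4, |6|->8, |1|->1, |4|->4, |4|->4, |5|->6.5, |5|->6.5
Step 3: Attach original signs; sum ranks with positive sign and with negative sign.
W+ = 8 + 1 + 4 + 4 = 17
W- = 2 + 4 + 6.5 + 6.5 = 19
(Check: W+ + W- = 36 should equal n(n+1)/2 = 36.)
Step 4: Test statistic W = min(W+, W-) = 17.
Step 5: Ties in |d|, so use the tie-corrected normal approximation.
        E[W] = n(n+1)/4 = 8*9/4 = 18.
        Tie groups: |d|=4 (t=3), |d|=5 (t=2); sum(t^3 - t) = 30.
        Var[W] = n(n+1)(2n+1)/24 - sum(t^3-t)/48 = 1224/24 - 30/48 = 50.375.
        z = (W - E[W]) / sqrt(Var[W]) = (17 - 18) / 7.0975 = -0.1409.
        Two-sided p = 2*Phi(z) = 0.887954.
Step 6: alpha = 0.1. fail to reject H0.

W+ = 17, W- = 19, W = min = 17, p = 0.887954, fail to reject H0.


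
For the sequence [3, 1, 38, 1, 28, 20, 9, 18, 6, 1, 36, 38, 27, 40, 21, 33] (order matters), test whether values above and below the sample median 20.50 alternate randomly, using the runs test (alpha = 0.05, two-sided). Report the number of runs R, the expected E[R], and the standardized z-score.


Step 1: Compute median = 20.50; label A = above, B = below.
Labels in order: BBABABBBBBAAAAAA  (n_A = 8, n_B = 8)
Step 2: Count runs R = 6.
Step 3: Under H0 (random ordering), E[R] = 2*n_A*n_B/(n_A+n_B) + 1 = 2*8*8/16 + 1 = 9.0000.
        Var[R] = 2*n_A*n_B*(2*n_A*n_B - n_A - n_B) / ((n_A+n_B)^2 * (n_A+n_B-1)) = 14336/3840 = 3.7333.
        SD[R] = 1.9322.
Step 4: Continuity-corrected z = (R + 0.5 - E[R]) / SD[R] = (6 + 0.5 - 9.0000) / 1.9322 = -1.2939.
Step 5: Two-sided p-value via normal approximation = 2*(1 - Phi(|z|)) = 0.195709.
Step 6: alpha = 0.05. fail to reject H0.

R = 6, z = -1.2939, p = 0.195709, fail to reject H0.


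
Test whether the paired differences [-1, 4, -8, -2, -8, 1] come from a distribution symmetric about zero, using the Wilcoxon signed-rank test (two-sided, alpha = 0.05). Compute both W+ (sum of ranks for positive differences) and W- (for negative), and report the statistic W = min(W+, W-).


Step 1: Drop any zero differences (none here) and take |d_i|.
|d| = [1, 4, 8, 2, 8, 1]
Step 2: Midrank |d_i| (ties get averaged ranks).
ranks: |1|->1.5, |4|->4, |8|->5.5, |2|->3, |8|->5.5, |1|->1.5
Step 3: Attach original signs; sum ranks with positive sign and with negative sign.
W+ = 4 + 1.5 = 5.5
W- = 1.5 + 5.5 + 3 + 5.5 = 15.5
(Check: W+ + W- = 21 should equal n(n+1)/2 = 21.)
Step 4: Test statistic W = min(W+, W-) = 5.5.
Step 5: Ties in |d|, so use the tie-corrected normal approximation.
        E[W] = n(n+1)/4 = 6*7/4 = 10.5.
        Tie groups: |d|=1 (t=2), |d|=8 (t=2); sum(t^3 - t) = 12.
        Var[W] = n(n+1)(2n+1)/24 - sum(t^3-t)/48 = 546/24 - 12/48 = 22.5.
        z = (W - E[W]) / sqrt(Var[W]) = (5.5 - 10.5) / 4.7434 = -1.0541.
        Two-sided p = 2*Phi(z) = 0.291841.
Step 6: alpha = 0.05. fail to reject H0.

W+ = 5.5, W- = 15.5, W = min = 5.5, p = 0.291841, fail to reject H0.


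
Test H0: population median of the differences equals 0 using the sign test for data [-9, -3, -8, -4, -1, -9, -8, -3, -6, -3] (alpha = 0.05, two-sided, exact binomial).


Step 1: Discard zero differences. Original n = 10; n_eff = number of nonzero differences = 10.
Nonzero differences (with sign): -9, -3, -8, -4, -1, -9, -8, -3, -6, -3
Step 2: Count signs: positive = 0, negative = 10.
Step 3: Under H0: P(positive) = 0.5, so the number of positives S ~ Bin(10, 0.5).
Step 4: Two-sided exact p-value = sum of Bin(10,0.5) probabilities at or below the observed probability = 0.001953.
Step 5: alpha = 0.05. reject H0.

n_eff = 10, pos = 0, neg = 10, p = 0.001953, reject H0.


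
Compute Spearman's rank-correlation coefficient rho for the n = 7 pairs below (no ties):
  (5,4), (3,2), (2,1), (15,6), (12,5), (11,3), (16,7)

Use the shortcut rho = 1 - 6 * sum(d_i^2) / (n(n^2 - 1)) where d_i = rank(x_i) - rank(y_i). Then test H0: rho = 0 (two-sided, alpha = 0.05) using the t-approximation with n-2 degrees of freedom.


Step 1: Rank x and y separately (midranks; no ties here).
rank(x): 5->3, 3->2, 2->1, 15->6, 12->5, 11->4, 16->7
rank(y): 4->4, 2->2, 1->1, 6->6, 5->5, 3->3, 7->7
Step 2: d_i = R_x(i) - R_y(i); compute d_i^2.
  (3-4)^2=1, (2-2)^2=0, (1-1)^2=0, (6-6)^2=0, (5-5)^2=0, (4-3)^2=1, (7-7)^2=0
sum(d^2) = 2.
Step 3: rho = 1 - 6*2 / (7*(7^2 - 1)) = 1 - 12/336 = 0.964286.
Step 4: Under H0, t = rho * sqrt((n-2)/(1-rho^2)) = 8.1408 ~ t(5).
Step 5: Two-sided p-value from the t-distribution with 5 df = 0.000454.
Step 6: alpha = 0.05. reject H0.

rho = 0.9643, p = 0.000454, reject H0 at alpha = 0.05.


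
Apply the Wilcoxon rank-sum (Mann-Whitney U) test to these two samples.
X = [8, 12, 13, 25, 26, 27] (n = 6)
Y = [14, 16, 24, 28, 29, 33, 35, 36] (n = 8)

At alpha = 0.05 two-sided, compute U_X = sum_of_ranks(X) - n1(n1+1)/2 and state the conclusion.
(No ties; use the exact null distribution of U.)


Step 1: Combine and sort all 14 observations; assign midranks.
sorted (value, group): (8,X), (12,X), (13,X), (14,Y), (16,Y), (24,Y), (25,X), (26,X), (27,X), (28,Y), (29,Y), (33,Y), (35,Y), (36,Y)
ranks: 8->1, 12->2, 13->3, 14->4, 16->5, 24->6, 25->7, 26->8, 27->9, 28->10, 29->11, 33->12, 35->13, 36->14
Step 2: Rank sum for X: R1 = 1 + 2 + 3 + 7 + 8 + 9 = 30.
Step 3: U_X = R1 - n1(n1+1)/2 = 30 - 6*7/2 = 30 - 21 = 9.
       U_Y = n1*n2 - U_X = 48 - 9 = 39.
Step 4: No ties, so the exact null distribution of U (based on enumerating the C(14,6) = 3003 equally likely rank assignments) gives the two-sided p-value.
Step 5: p-value = 0.059274; compare to alpha = 0.05. fail to reject H0.

U_X = 9, p = 0.059274, fail to reject H0 at alpha = 0.05.


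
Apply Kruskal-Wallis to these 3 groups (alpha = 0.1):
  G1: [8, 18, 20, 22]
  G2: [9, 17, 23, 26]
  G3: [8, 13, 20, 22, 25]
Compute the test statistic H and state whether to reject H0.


Step 1: Combine all N = 13 observations and assign midranks.
sorted (value, group, rank): (8,G1,1.5), (8,G3,1.5), (9,G2,3), (13,G3,4), (17,G2,5), (18,G1,6), (20,G1,7.5), (20,G3,7.5), (22,G1,9.5), (22,G3,9.5), (23,G2,11), (25,G3,12), (26,G2,13)
Step 2: Sum ranks within each group.
R_1 = 24.5 (n_1 = 4)
R_2 = 32 (n_2 = 4)
R_3 = 34.5 (n_3 = 5)
Step 3: H = 12/(N(N+1)) * sum(R_i^2/n_i) - 3(N+1)
     = 12/(13*14) * (24.5^2/4 + 32^2/4 + 34.5^2/5) - 3*14
     = 0.065934 * 644.112 - 42
     = 0.468956.
Step 4: Ties present; correction factor C = 1 - 18/(13^3 - 13) = 0.991758. Corrected H = 0.468956 / 0.991758 = 0.472853.
Step 5: Under H0, H ~ chi^2(2); p-value = 0.789444.
Step 6: alpha = 0.1. fail to reject H0.

H = 0.4729, df = 2, p = 0.789444, fail to reject H0.


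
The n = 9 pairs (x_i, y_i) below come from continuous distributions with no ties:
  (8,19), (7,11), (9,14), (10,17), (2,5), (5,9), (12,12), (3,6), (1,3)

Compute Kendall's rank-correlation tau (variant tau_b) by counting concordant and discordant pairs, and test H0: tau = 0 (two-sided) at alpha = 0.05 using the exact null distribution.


Step 1: Enumerate the 36 unordered pairs (i,j) with i<j and classify each by sign(x_j-x_i) * sign(y_j-y_i).
  (1,2):dx=-1,dy=-8->C; (1,3):dx=+1,dy=-5->D; (1,4):dx=+2,dy=-2->D; (1,5):dx=-6,dy=-14->C
  (1,6):dx=-3,dy=-10->C; (1,7):dx=+4,dy=-7->D; (1,8):dx=-5,dy=-13->C; (1,9):dx=-7,dy=-16->C
  (2,3):dx=+2,dy=+3->C; (2,4):dx=+3,dy=+6->C; (2,5):dx=-5,dy=-6->C; (2,6):dx=-2,dy=-2->C
  (2,7):dx=+5,dy=+1->C; (2,8):dx=-4,dy=-5->C; (2,9):dx=-6,dy=-8->C; (3,4):dx=+1,dy=+3->C
  (3,5):dx=-7,dy=-9->C; (3,6):dx=-4,dy=-5->C; (3,7):dx=+3,dy=-2->D; (3,8):dx=-6,dy=-8->C
  (3,9):dx=-8,dy=-11->C; (4,5):dx=-8,dy=-12->C; (4,6):dx=-5,dy=-8->C; (4,7):dx=+2,dy=-5->D
  (4,8):dx=-7,dy=-11->C; (4,9):dx=-9,dy=-14->C; (5,6):dx=+3,dy=+4->C; (5,7):dx=+10,dy=+7->C
  (5,8):dx=+1,dy=+1->C; (5,9):dx=-1,dy=-2->C; (6,7):dx=+7,dy=+3->C; (6,8):dx=-2,dy=-3->C
  (6,9):dx=-4,dy=-6->C; (7,8):dx=-9,dy=-6->C; (7,9):dx=-11,dy=-9->C; (8,9):dx=-2,dy=-3->C
Step 2: C = 31, D = 5, total pairs = 36.
Step 3: tau = (C - D)/(n(n-1)/2) = (31 - 5)/36 = 0.722222.
Step 4: Exact two-sided p-value (enumerate n! = 362880 permutations of y under H0): p = 0.005886.
Step 5: alpha = 0.05. reject H0.

tau_b = 0.7222 (C=31, D=5), p = 0.005886, reject H0.


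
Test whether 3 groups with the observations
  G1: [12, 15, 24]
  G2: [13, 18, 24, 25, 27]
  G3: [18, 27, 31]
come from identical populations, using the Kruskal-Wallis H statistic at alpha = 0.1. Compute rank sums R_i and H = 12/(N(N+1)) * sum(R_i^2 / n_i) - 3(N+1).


Step 1: Combine all N = 11 observations and assign midranks.
sorted (value, group, rank): (12,G1,1), (13,G2,2), (15,G1,3), (18,G2,4.5), (18,G3,4.5), (24,G1,6.5), (24,G2,6.5), (25,G2,8), (27,G2,9.5), (27,G3,9.5), (31,G3,11)
Step 2: Sum ranks within each group.
R_1 = 10.5 (n_1 = 3)
R_2 = 30.5 (n_2 = 5)
R_3 = 25 (n_3 = 3)
Step 3: H = 12/(N(N+1)) * sum(R_i^2/n_i) - 3(N+1)
     = 12/(11*12) * (10.5^2/3 + 30.5^2/5 + 25^2/3) - 3*12
     = 0.090909 * 431.133 - 36
     = 3.193939.
Step 4: Ties present; correction factor C = 1 - 18/(11^3 - 11) = 0.986364. Corrected H = 3.193939 / 0.986364 = 3.238095.
Step 5: Under H0, H ~ chi^2(2); p-value = 0.198087.
Step 6: alpha = 0.1. fail to reject H0.

H = 3.2381, df = 2, p = 0.198087, fail to reject H0.
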